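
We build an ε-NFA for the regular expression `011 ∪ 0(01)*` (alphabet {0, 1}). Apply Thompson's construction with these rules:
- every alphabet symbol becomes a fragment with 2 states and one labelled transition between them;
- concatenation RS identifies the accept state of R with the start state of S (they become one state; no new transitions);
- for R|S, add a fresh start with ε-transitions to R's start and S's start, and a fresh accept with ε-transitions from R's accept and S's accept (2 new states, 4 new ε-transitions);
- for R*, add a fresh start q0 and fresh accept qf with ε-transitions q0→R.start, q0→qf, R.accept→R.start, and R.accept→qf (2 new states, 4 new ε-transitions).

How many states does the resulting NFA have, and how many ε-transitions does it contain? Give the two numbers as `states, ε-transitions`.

Recursing over subexpressions:
Each of the 6 symbol leaves contributes 2 states and 0 ε-transitions.
  011 = 4 states, 0 ε-transitions
  01 = 3 states, 0 ε-transitions
  (01)* = 5 states, 4 ε-transitions
  0(01)* = 6 states, 4 ε-transitions
  011 ∪ 0(01)* = 12 states, 8 ε-transitions

12, 8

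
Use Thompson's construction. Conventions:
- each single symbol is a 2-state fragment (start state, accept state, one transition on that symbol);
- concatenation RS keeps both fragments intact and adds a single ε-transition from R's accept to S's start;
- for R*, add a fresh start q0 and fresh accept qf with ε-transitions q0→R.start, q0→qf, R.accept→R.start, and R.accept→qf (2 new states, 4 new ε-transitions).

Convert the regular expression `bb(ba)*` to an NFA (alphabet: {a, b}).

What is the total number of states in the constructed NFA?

10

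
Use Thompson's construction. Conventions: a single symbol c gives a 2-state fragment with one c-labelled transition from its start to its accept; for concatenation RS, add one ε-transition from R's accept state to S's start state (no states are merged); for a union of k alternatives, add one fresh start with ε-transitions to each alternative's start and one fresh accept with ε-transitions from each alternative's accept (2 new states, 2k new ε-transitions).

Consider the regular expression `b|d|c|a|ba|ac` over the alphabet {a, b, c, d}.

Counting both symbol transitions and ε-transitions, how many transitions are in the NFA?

22

Bottom-up over the parse tree:
Each of the 8 symbol leaves contributes 1 transition (1 symbol, 0 ε).
  ba : 3 transitions (2 symbol, 1 ε)
  ac : 3 transitions (2 symbol, 1 ε)
  b|d|c|a|ba|ac : 22 transitions (8 symbol, 14 ε)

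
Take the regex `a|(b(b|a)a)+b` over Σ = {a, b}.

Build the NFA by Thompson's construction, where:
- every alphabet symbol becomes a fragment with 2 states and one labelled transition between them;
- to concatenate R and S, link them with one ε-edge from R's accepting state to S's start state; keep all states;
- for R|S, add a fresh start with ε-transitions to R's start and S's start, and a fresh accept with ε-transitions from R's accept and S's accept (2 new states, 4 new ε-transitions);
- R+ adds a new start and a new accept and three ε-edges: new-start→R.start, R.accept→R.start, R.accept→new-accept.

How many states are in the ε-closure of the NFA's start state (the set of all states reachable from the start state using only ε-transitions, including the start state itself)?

4

Let C(F) = |ε-closure(F.start)| within fragment F, and note whether F accepts ε. Symbol fragments have C = 1 and do not accept ε. Then:
  b|a → new start ε-reaches every alternative's start; none of them accept ε, so the new accept is not reached: C = 1 + 1 + 1 = 3
  b(b|a)a → C equals the left operand's closure size = 1 (its accept is not ε-reachable, so the closure stops there)
  (b(b|a)a)+ → C = 1 + 1 = 2 (the body doesn't accept ε, so the new accept is not reached)
  (b(b|a)a)+b → C equals the left operand's closure size = 2 (its accept is not ε-reachable, so the closure stops there)
  a|(b(b|a)a)+b → C = 1 + 1 + 2 = 4 (the new accept is not ε-reachable since no branch accepts ε)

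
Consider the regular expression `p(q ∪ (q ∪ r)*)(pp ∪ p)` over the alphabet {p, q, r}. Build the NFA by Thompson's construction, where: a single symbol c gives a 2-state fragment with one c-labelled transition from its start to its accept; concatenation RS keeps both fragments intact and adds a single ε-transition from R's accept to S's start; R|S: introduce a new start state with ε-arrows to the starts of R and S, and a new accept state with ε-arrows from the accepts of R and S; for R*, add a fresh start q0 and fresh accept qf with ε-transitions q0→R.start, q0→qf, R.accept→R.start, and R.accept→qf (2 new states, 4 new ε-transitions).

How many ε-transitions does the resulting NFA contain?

19

Bottom-up over the parse tree:
Each of the 7 symbol leaves contributes 0 ε-transitions.
  q ∪ r → 4 ε-transitions
  (q ∪ r)* → 8 ε-transitions
  q ∪ (q ∪ r)* → 12 ε-transitions
  pp → 1 ε-transition
  pp ∪ p → 5 ε-transitions
  p(q ∪ (q ∪ r)*)(pp ∪ p) → 19 ε-transitions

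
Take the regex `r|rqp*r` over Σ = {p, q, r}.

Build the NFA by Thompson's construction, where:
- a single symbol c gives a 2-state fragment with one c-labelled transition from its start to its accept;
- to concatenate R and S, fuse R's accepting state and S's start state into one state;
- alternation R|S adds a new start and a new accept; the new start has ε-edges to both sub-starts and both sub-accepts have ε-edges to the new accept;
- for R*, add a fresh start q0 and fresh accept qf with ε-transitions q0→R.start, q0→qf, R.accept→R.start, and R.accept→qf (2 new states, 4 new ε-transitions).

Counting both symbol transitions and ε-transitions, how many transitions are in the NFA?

By structural recursion:
Each of the 5 symbol leaves contributes 1 transition (1 symbol, 0 ε).
  p* : 5 transitions (1 symbol, 4 ε)
  rqp*r : 8 transitions (4 symbol, 4 ε)
  r|rqp*r : 13 transitions (5 symbol, 8 ε)

13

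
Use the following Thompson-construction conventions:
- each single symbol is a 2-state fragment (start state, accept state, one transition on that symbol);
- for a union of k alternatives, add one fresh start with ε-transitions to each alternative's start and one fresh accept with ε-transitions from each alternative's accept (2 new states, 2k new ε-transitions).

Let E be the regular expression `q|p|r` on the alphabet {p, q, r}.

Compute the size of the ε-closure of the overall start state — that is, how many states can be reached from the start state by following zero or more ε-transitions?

4

Compute the ε-closure size of each fragment's start state recursively; a symbol fragment's start has no outgoing ε-edge, so its closure is just itself (size 1).
  q|p|r : new start ε-reaches every alternative's start; none of them accept ε, so the new accept is not reached: |closure| = 1 + 1 + 1 + 1 = 4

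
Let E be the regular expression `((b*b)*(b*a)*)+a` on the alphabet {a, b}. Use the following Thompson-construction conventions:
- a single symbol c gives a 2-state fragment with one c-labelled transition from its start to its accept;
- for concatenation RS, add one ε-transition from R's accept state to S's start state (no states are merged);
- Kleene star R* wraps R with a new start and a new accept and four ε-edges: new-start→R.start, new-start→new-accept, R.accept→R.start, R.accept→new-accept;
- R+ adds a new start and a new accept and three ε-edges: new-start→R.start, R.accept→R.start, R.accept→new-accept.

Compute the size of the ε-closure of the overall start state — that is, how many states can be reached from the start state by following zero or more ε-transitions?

15

Compute the ε-closure size of each fragment's start state recursively; a symbol fragment's start has no outgoing ε-edge, so its closure is just itself (size 1).
  b* → new start has ε-edges to the inner start and to the new accept, so |ε-closure| = 2 + 1 = 3
  b*b → the left operand accepts ε, so the closure extends into the next operand (via the concat ε-link); |ε-closure| = 3 + 1 = 4
  (b*b)* → new start has ε-edges to the inner start and to the new accept, so |ε-closure| = 2 + 4 = 6
  b* → new start has ε-edges to the inner start and to the new accept, so |ε-closure| = 2 + 1 = 3
  b*a → |ε-closure| = 3 + 1 = 4 (closure spills across the concat boundary because the left factor accepts ε)
  (b*a)* → |ε-closure| = 1 (new start) + 4 (body) + 1 (new accept) = 6
  (b*b)*(b*a)* → the left operand accepts ε, so the closure extends into the next operand (via the concat ε-link); |ε-closure| = 6 + 6 = 12
  ((b*b)*(b*a)*)+ → new start ε-reaches the body's start; the body's accept is ε-reachable, so the new accept is too: |ε-closure| = 1 + 12 + 1 = 14
  ((b*b)*(b*a)*)+a → |ε-closure| = 14 + 1 = 15 (closure spills across the concat boundary because the left factor accepts ε)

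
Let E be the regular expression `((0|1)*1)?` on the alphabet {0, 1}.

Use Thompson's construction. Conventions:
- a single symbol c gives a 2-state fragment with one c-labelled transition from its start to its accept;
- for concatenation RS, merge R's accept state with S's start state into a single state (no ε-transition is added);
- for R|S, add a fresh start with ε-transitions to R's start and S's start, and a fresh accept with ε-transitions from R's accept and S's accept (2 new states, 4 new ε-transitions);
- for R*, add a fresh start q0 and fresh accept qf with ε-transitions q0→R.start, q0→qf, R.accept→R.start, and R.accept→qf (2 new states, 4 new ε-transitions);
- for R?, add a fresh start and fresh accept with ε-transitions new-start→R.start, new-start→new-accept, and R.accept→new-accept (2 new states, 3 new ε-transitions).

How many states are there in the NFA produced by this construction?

Building bottom-up:
Each of the 3 symbol leaves contributes a 2-state fragment.
  0|1 → 6 states
  (0|1)* → 8 states
  (0|1)*1 → 9 states
  ((0|1)*1)? → 11 states

11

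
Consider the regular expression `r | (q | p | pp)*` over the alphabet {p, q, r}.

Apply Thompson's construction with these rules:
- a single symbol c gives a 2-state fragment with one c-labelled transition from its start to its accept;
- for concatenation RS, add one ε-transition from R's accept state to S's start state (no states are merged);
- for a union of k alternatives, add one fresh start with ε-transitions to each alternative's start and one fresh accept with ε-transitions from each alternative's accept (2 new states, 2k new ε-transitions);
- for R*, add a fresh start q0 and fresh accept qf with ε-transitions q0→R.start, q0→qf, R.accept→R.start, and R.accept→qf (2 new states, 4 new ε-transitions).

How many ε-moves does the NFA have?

Per subexpression:
Each of the 5 symbol leaves contributes 0 ε-transitions.
  pp = 1 ε-transition
  q | p | pp = 7 ε-transitions
  (q | p | pp)* = 11 ε-transitions
  r | (q | p | pp)* = 15 ε-transitions

15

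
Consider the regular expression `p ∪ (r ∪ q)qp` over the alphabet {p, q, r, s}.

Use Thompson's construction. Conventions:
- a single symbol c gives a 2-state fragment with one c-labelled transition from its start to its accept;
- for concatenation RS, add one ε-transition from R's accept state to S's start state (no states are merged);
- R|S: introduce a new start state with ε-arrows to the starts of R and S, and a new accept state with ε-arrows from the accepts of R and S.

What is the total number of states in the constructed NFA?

14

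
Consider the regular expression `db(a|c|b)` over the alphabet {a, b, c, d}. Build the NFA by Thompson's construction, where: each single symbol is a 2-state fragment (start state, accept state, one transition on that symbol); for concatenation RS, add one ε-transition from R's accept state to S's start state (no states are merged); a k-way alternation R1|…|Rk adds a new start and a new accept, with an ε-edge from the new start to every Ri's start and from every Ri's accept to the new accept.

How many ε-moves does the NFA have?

8

Building bottom-up:
Each of the 5 symbol leaves contributes 0 ε-transitions.
  a|c|b : 6 ε-transitions
  db(a|c|b) : 8 ε-transitions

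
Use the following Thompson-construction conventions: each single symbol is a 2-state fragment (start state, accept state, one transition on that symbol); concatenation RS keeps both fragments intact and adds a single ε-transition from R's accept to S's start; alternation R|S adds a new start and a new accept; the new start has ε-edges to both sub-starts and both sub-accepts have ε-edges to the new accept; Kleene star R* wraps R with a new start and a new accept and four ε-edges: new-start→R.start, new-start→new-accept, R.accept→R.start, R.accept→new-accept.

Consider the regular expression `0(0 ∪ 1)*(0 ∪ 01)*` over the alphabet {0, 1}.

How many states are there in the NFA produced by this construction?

20

Bottom-up over the parse tree:
Each of the 6 symbol leaves contributes a 2-state fragment.
  0 ∪ 1 — 6 states
  (0 ∪ 1)* — 8 states
  01 — 4 states
  0 ∪ 01 — 8 states
  (0 ∪ 01)* — 10 states
  0(0 ∪ 1)*(0 ∪ 01)* — 20 states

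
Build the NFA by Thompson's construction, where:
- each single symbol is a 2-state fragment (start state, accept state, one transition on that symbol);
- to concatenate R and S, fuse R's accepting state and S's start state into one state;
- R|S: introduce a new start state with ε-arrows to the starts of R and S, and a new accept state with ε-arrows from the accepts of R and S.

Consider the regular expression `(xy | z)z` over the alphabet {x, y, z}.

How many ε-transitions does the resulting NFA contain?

4

Bottom-up over the parse tree:
Each of the 4 symbol leaves contributes 0 ε-transitions.
  xy : 0 ε-transitions
  xy | z : 4 ε-transitions
  (xy | z)z : 4 ε-transitions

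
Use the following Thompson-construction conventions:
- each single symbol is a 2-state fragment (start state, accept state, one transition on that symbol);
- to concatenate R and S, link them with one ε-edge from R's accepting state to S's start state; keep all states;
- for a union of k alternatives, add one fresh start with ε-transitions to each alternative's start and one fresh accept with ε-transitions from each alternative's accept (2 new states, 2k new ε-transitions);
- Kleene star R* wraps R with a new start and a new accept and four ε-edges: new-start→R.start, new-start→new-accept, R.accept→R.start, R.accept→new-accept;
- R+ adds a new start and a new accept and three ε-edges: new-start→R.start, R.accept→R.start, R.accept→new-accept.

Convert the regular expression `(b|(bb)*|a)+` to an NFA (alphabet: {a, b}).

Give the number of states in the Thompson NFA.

14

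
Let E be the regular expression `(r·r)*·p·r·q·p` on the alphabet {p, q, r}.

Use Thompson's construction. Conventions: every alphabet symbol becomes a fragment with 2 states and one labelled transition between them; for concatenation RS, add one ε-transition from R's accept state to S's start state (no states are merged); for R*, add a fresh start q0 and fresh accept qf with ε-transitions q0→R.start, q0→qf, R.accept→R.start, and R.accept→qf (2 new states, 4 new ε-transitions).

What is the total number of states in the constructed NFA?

14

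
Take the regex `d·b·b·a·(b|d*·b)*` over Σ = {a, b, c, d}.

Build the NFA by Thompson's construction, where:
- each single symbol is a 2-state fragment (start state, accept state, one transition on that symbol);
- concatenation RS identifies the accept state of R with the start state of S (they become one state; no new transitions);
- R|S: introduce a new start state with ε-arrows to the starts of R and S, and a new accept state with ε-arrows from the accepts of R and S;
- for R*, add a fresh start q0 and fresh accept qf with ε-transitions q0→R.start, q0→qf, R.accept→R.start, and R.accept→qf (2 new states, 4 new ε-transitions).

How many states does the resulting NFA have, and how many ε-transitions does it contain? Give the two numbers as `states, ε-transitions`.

By structural recursion:
Each of the 7 symbol leaves contributes 2 states and 0 ε-transitions.
  d* : 4 states, 4 ε-transitions
  d*·b : 5 states, 4 ε-transitions
  b|d*·b : 9 states, 8 ε-transitions
  (b|d*·b)* : 11 states, 12 ε-transitions
  d·b·b·a·(b|d*·b)* : 15 states, 12 ε-transitions

15, 12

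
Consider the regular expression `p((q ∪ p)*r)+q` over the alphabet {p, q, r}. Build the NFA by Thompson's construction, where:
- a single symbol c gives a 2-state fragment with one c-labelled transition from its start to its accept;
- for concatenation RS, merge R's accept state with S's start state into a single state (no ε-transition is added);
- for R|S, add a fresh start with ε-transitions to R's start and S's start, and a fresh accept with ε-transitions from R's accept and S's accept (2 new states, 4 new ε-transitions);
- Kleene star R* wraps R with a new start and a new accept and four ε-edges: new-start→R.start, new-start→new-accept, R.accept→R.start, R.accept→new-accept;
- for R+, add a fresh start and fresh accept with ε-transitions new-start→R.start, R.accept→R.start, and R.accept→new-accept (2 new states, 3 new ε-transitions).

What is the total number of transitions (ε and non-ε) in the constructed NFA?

By structural recursion:
Each of the 5 symbol leaves contributes 1 transition (1 symbol, 0 ε).
  q ∪ p : 6 transitions (2 symbol, 4 ε)
  (q ∪ p)* : 10 transitions (2 symbol, 8 ε)
  (q ∪ p)*r : 11 transitions (3 symbol, 8 ε)
  ((q ∪ p)*r)+ : 14 transitions (3 symbol, 11 ε)
  p((q ∪ p)*r)+q : 16 transitions (5 symbol, 11 ε)

16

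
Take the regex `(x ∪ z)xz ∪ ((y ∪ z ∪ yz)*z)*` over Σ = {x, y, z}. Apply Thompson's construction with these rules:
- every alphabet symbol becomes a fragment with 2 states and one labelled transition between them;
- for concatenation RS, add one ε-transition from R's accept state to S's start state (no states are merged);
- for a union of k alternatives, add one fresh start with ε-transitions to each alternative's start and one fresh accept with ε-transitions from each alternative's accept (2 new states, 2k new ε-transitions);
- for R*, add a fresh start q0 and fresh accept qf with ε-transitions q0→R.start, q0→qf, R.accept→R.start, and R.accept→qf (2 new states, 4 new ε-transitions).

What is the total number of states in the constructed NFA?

28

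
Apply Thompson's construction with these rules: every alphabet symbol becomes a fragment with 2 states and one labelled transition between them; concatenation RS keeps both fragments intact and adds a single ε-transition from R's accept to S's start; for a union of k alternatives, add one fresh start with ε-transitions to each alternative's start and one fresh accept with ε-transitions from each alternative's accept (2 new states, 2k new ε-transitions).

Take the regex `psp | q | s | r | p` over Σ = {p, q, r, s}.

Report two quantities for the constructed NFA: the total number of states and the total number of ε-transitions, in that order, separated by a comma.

16, 12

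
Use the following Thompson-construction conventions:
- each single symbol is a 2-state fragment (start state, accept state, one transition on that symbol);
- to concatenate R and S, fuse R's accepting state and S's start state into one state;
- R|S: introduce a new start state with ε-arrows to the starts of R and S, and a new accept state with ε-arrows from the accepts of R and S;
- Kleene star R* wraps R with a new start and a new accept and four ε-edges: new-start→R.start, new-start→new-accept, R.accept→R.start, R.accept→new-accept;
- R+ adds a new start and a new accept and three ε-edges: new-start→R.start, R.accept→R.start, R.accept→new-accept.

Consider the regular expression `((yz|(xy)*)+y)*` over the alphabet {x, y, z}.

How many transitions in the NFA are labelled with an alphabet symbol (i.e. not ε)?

5

By structural recursion:
Each of the 5 symbol leaves contributes exactly 1 symbol transition.
  yz — 2 symbol transitions
  xy — 2 symbol transitions
  (xy)* — 2 symbol transitions
  yz|(xy)* — 4 symbol transitions
  (yz|(xy)*)+ — 4 symbol transitions
  (yz|(xy)*)+y — 5 symbol transitions
  ((yz|(xy)*)+y)* — 5 symbol transitions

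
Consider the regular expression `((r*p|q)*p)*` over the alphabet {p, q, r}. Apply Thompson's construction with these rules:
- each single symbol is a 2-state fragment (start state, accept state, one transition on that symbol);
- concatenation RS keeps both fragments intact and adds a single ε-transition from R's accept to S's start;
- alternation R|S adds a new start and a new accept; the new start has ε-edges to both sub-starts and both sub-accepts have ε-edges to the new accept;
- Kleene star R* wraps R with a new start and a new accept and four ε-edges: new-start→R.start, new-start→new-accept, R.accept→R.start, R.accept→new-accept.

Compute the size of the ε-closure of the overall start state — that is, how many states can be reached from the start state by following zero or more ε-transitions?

Let C(F) = |ε-closure(F.start)| within fragment F, and note whether F accepts ε. Symbol fragments have C = 1 and do not accept ε. Then:
  r* — the star's fresh start ε-reaches both the body's start and the fresh accept: |closure| = 2 + 1 = 3
  r*p — |closure| = 3 + 1 = 4 (closure spills across the concat boundary because the left factor accepts ε)
  r*p|q — |closure| = 1 + 4 + 1 = 6 (the new accept is not ε-reachable since no branch accepts ε)
  (r*p|q)* — new start has ε-edges to the inner start and to the new accept, so |closure| = 2 + 6 = 8
  (r*p|q)*p — |closure| = 8 + 1 = 9 (closure spills across the concat boundary because the left factor accepts ε)
  ((r*p|q)*p)* — |closure| = 1 (new start) + 9 (body) + 1 (new accept) = 11

11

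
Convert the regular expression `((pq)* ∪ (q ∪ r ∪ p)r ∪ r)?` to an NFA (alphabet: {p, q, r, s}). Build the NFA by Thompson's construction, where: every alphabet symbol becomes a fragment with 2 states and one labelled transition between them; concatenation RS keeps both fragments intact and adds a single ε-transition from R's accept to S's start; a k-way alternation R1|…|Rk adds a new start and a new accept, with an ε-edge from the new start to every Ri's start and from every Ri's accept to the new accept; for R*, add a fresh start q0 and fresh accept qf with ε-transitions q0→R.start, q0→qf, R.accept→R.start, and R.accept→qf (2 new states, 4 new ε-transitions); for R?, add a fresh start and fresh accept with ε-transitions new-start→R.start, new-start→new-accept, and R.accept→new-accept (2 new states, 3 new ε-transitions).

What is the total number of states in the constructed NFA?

Building bottom-up:
Each of the 7 symbol leaves contributes a 2-state fragment.
  pq — 4 states
  (pq)* — 6 states
  q ∪ r ∪ p — 8 states
  (q ∪ r ∪ p)r — 10 states
  (pq)* ∪ (q ∪ r ∪ p)r ∪ r — 20 states
  ((pq)* ∪ (q ∪ r ∪ p)r ∪ r)? — 22 states

22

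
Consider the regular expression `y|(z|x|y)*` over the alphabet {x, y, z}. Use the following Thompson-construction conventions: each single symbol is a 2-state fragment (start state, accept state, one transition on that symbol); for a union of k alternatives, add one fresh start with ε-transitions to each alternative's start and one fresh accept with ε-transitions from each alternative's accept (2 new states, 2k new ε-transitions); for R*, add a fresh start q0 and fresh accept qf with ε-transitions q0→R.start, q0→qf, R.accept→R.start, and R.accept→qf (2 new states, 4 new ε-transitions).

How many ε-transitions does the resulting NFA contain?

Bottom-up over the parse tree:
Each of the 4 symbol leaves contributes 0 ε-transitions.
  z|x|y — 6 ε-transitions
  (z|x|y)* — 10 ε-transitions
  y|(z|x|y)* — 14 ε-transitions

14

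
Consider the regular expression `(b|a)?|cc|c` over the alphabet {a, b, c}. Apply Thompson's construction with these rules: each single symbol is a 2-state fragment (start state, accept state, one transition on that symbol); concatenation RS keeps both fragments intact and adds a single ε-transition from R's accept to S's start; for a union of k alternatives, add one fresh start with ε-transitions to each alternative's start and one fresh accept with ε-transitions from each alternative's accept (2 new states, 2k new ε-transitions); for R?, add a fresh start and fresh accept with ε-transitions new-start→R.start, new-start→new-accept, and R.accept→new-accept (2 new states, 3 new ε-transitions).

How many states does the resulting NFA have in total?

Bottom-up over the parse tree:
Each of the 5 symbol leaves contributes a 2-state fragment.
  b|a : 6 states
  (b|a)? : 8 states
  cc : 4 states
  (b|a)?|cc|c : 16 states

16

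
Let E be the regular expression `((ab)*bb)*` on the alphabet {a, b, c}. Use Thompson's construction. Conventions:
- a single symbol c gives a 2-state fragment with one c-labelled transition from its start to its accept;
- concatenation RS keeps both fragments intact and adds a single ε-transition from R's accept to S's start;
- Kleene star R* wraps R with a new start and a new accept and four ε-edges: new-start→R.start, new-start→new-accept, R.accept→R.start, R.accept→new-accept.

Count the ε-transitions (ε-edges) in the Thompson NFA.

By structural recursion:
Each of the 4 symbol leaves contributes 0 ε-transitions.
  ab → 1 ε-transition
  (ab)* → 5 ε-transitions
  (ab)*bb → 7 ε-transitions
  ((ab)*bb)* → 11 ε-transitions

11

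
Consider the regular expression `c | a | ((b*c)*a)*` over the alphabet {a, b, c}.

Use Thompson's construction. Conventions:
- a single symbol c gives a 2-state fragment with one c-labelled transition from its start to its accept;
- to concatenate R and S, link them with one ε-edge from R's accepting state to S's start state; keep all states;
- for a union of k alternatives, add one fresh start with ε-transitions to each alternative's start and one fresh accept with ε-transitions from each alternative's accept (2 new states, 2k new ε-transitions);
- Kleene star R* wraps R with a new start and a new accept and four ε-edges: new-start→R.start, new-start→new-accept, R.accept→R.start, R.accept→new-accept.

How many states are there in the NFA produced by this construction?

By structural recursion:
Each of the 5 symbol leaves contributes a 2-state fragment.
  b* → 4 states
  b*c → 6 states
  (b*c)* → 8 states
  (b*c)*a → 10 states
  ((b*c)*a)* → 12 states
  c | a | ((b*c)*a)* → 18 states

18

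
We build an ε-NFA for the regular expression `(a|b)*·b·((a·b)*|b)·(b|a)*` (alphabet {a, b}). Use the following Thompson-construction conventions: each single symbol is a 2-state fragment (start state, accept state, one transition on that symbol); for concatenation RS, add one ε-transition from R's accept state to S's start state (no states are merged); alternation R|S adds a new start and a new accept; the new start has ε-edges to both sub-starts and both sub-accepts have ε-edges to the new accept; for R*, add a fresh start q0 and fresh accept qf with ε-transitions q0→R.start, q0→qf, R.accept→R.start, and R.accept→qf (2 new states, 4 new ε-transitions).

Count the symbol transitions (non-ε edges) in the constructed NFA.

Recursing over subexpressions:
Each of the 8 symbol leaves contributes exactly 1 symbol transition.
  a|b — 2 symbol transitions
  (a|b)* — 2 symbol transitions
  a·b — 2 symbol transitions
  (a·b)* — 2 symbol transitions
  (a·b)*|b — 3 symbol transitions
  b|a — 2 symbol transitions
  (b|a)* — 2 symbol transitions
  (a|b)*·b·((a·b)*|b)·(b|a)* — 8 symbol transitions

8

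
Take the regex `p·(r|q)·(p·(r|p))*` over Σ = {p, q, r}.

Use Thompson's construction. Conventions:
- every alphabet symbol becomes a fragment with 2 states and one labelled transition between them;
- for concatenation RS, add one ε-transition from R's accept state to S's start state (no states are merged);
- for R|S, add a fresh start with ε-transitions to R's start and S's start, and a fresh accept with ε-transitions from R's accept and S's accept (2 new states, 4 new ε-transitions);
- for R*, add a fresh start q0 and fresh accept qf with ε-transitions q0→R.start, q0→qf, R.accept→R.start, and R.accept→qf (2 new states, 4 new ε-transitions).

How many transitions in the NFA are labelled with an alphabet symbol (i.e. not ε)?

Building bottom-up:
Each of the 6 symbol leaves contributes exactly 1 symbol transition.
  r|q — 2 symbol transitions
  r|p — 2 symbol transitions
  p·(r|p) — 3 symbol transitions
  (p·(r|p))* — 3 symbol transitions
  p·(r|q)·(p·(r|p))* — 6 symbol transitions

6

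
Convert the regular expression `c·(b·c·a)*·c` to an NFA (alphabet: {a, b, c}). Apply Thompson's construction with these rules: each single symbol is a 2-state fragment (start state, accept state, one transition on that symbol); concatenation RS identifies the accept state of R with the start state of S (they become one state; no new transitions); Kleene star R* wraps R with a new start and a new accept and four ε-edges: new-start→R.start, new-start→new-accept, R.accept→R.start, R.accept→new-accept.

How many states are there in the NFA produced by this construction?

By structural recursion:
Each of the 5 symbol leaves contributes a 2-state fragment.
  b·c·a — 4 states
  (b·c·a)* — 6 states
  c·(b·c·a)*·c — 8 states

8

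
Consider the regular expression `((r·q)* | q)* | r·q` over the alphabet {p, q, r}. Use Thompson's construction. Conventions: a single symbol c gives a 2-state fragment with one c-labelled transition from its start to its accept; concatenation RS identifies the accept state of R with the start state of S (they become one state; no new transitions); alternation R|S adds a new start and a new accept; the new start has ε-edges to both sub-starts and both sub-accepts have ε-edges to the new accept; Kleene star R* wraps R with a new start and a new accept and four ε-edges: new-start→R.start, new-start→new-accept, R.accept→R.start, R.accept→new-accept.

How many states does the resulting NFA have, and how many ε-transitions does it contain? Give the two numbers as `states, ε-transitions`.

Building bottom-up:
Each of the 5 symbol leaves contributes 2 states and 0 ε-transitions.
  r·q = 3 states, 0 ε-transitions
  (r·q)* = 5 states, 4 ε-transitions
  (r·q)* | q = 9 states, 8 ε-transitions
  ((r·q)* | q)* = 11 states, 12 ε-transitions
  r·q = 3 states, 0 ε-transitions
  ((r·q)* | q)* | r·q = 16 states, 16 ε-transitions

16, 16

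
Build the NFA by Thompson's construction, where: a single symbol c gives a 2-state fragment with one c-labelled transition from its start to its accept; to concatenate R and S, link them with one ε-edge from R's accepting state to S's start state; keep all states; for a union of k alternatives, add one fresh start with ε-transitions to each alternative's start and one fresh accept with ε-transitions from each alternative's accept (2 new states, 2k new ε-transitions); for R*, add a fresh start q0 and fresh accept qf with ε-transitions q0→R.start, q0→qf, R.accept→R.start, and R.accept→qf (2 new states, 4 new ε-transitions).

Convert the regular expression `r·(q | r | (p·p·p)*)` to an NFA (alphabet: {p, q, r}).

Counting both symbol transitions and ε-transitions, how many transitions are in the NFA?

Per subexpression:
Each of the 6 symbol leaves contributes 1 transition (1 symbol, 0 ε).
  p·p·p : 5 transitions (3 symbol, 2 ε)
  (p·p·p)* : 9 transitions (3 symbol, 6 ε)
  q | r | (p·p·p)* : 17 transitions (5 symbol, 12 ε)
  r·(q | r | (p·p·p)*) : 19 transitions (6 symbol, 13 ε)

19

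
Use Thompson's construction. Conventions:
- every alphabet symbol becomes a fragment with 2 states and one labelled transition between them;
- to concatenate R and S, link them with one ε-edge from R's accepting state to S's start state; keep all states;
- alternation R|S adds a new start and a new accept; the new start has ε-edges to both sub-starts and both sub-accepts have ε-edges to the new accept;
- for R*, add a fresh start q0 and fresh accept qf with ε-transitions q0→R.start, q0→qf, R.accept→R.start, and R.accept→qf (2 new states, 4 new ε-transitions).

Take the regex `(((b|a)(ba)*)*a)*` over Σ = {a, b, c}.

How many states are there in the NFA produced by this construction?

Building bottom-up:
Each of the 5 symbol leaves contributes a 2-state fragment.
  b|a : 6 states
  ba : 4 states
  (ba)* : 6 states
  (b|a)(ba)* : 12 states
  ((b|a)(ba)*)* : 14 states
  ((b|a)(ba)*)*a : 16 states
  (((b|a)(ba)*)*a)* : 18 states

18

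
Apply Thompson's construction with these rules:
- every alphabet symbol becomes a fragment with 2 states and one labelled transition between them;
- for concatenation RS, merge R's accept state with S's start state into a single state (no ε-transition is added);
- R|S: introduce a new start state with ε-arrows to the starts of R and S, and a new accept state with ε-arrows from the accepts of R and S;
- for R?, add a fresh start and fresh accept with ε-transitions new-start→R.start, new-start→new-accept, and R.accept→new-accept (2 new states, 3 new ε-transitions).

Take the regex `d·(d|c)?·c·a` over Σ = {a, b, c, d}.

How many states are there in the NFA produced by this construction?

11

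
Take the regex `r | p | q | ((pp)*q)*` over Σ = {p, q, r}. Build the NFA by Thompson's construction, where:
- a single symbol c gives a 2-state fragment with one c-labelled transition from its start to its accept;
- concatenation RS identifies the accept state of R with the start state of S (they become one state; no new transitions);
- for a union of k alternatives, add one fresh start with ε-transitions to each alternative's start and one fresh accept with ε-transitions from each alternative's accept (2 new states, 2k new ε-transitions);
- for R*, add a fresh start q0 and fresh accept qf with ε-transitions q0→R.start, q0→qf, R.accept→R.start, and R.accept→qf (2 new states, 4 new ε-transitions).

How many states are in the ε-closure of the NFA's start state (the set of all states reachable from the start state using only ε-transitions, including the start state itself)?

10

Let C(F) = |ε-closure(F.start)| within fragment F, and note whether F accepts ε. Symbol fragments have C = 1 and do not accept ε. Then:
  pp → same as the first factor's closure: |ε-closure| = 1
  (pp)* → new start has ε-edges to the inner start and to the new accept, so |ε-closure| = 2 + 1 = 3
  (pp)*q → the left operand accepts ε, so the closure extends into the next operand (the shared merged state is already counted); |ε-closure| = 3 + (1−1) = 3
  ((pp)*q)* → the star's fresh start ε-reaches both the body's start and the fresh accept: |ε-closure| = 2 + 3 = 5
  r | p | q | ((pp)*q)* → new start ε-reaches every alternative's start; at least one alternative accepts ε, so the union's new accept is reached too: |ε-closure| = 1 + 1 + 1 + 1 + 5 + 1 = 10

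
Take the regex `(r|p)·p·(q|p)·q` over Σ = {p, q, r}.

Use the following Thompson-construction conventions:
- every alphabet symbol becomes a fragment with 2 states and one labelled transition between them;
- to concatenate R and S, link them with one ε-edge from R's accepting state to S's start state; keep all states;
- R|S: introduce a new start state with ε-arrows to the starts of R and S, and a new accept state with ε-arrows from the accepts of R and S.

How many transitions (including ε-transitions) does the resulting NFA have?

17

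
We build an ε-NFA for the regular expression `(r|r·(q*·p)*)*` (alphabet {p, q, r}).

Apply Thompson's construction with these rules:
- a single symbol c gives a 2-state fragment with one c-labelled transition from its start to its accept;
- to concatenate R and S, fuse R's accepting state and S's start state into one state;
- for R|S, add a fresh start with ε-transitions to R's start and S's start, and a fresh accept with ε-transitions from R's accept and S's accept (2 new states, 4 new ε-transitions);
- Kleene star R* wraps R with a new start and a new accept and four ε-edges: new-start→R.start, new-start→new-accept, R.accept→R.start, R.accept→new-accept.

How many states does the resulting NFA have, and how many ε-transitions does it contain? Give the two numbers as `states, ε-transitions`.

Bottom-up over the parse tree:
Each of the 4 symbol leaves contributes 2 states and 0 ε-transitions.
  q* → 4 states, 4 ε-transitions
  q*·p → 5 states, 4 ε-transitions
  (q*·p)* → 7 states, 8 ε-transitions
  r·(q*·p)* → 8 states, 8 ε-transitions
  r|r·(q*·p)* → 12 states, 12 ε-transitions
  (r|r·(q*·p)*)* → 14 states, 16 ε-transitions

14, 16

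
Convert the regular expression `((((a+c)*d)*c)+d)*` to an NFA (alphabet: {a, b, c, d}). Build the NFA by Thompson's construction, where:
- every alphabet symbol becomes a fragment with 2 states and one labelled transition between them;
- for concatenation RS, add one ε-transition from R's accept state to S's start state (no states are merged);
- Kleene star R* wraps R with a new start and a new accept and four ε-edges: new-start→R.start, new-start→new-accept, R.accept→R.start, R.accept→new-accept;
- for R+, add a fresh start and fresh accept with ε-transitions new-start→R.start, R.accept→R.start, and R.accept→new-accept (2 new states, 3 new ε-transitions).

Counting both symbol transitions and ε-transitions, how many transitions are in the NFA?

27

By structural recursion:
Each of the 5 symbol leaves contributes 1 transition (1 symbol, 0 ε).
  a+ — 4 transitions (1 symbol, 3 ε)
  a+c — 6 transitions (2 symbol, 4 ε)
  (a+c)* — 10 transitions (2 symbol, 8 ε)
  (a+c)*d — 12 transitions (3 symbol, 9 ε)
  ((a+c)*d)* — 16 transitions (3 symbol, 13 ε)
  ((a+c)*d)*c — 18 transitions (4 symbol, 14 ε)
  (((a+c)*d)*c)+ — 21 transitions (4 symbol, 17 ε)
  (((a+c)*d)*c)+d — 23 transitions (5 symbol, 18 ε)
  ((((a+c)*d)*c)+d)* — 27 transitions (5 symbol, 22 ε)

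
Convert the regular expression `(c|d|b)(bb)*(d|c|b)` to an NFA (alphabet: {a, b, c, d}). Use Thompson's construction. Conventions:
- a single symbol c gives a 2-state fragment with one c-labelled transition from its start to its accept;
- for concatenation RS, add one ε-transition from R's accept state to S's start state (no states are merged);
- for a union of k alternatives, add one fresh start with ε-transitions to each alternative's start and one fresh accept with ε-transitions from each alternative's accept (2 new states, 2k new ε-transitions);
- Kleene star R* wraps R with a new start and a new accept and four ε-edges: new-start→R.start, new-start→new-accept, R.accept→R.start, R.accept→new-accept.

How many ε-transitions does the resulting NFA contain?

19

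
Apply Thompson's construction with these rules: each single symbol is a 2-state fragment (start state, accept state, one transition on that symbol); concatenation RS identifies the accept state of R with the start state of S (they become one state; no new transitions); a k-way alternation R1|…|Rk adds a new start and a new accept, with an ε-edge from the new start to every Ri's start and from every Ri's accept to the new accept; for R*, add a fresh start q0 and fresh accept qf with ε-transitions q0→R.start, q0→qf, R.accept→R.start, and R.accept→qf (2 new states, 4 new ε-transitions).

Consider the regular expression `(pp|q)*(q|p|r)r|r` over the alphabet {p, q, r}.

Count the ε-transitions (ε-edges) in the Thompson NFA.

Building bottom-up:
Each of the 8 symbol leaves contributes 0 ε-transitions.
  pp = 0 ε-transitions
  pp|q = 4 ε-transitions
  (pp|q)* = 8 ε-transitions
  q|p|r = 6 ε-transitions
  (pp|q)*(q|p|r)r = 14 ε-transitions
  (pp|q)*(q|p|r)r|r = 18 ε-transitions

18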